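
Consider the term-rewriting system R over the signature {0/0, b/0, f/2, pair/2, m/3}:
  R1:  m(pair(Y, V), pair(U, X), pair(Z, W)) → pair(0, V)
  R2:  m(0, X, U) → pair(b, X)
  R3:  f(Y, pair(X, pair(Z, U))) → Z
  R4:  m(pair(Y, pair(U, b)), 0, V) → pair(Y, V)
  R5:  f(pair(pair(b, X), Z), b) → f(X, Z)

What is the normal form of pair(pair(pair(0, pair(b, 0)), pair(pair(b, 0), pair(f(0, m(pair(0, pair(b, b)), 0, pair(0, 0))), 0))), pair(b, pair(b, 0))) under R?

1. pair(pair(pair(0, pair(b, 0)), pair(pair(b, 0), pair(f(0, m(pair(0, pair(b, b)), 0, pair(0, 0))), 0))), pair(b, pair(b, 0)))  →  pair(pair(pair(0, pair(b, 0)), pair(pair(b, 0), pair(f(0, pair(0, pair(0, 0))), 0))), pair(b, pair(b, 0)))   [R4 at 1.2.2.1.2]
2. pair(pair(pair(0, pair(b, 0)), pair(pair(b, 0), pair(f(0, pair(0, pair(0, 0))), 0))), pair(b, pair(b, 0)))  →  pair(pair(pair(0, pair(b, 0)), pair(pair(b, 0), pair(0, 0))), pair(b, pair(b, 0)))   [R3 at 1.2.2.1]

pair(pair(pair(0, pair(b, 0)), pair(pair(b, 0), pair(0, 0))), pair(b, pair(b, 0)))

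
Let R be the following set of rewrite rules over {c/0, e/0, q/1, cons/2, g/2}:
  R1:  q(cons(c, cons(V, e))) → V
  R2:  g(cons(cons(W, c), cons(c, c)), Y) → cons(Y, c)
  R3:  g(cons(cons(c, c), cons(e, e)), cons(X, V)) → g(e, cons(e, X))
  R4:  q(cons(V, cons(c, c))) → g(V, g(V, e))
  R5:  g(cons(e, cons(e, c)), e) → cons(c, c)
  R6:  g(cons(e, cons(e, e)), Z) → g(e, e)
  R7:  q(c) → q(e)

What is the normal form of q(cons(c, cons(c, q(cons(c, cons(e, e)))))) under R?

1. q(cons(c, cons(c, q(cons(c, cons(e, e))))))  →  q(cons(c, cons(c, e)))   [R1 at 1.2.2]
2. q(cons(c, cons(c, e)))  →  c   [R1 at ε]

c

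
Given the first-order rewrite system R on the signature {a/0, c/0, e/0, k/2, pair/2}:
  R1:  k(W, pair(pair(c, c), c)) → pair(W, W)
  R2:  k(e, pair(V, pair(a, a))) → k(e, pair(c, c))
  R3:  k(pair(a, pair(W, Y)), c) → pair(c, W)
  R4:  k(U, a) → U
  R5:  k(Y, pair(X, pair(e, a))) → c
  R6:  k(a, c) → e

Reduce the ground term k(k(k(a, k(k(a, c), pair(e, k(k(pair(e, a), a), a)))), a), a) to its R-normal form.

e

1. k(k(k(a, k(k(a, c), pair(e, k(k(pair(e, a), a), a)))), a), a)  →  k(k(a, k(k(a, c), pair(e, k(k(pair(e, a), a), a)))), a)   [R4 at ε]
2. k(k(a, k(k(a, c), pair(e, k(k(pair(e, a), a), a)))), a)  →  k(a, k(k(a, c), pair(e, k(k(pair(e, a), a), a))))   [R4 at ε]
3. k(a, k(k(a, c), pair(e, k(k(pair(e, a), a), a))))  →  k(a, k(e, pair(e, k(k(pair(e, a), a), a))))   [R6 at 2.1]
4. k(a, k(e, pair(e, k(k(pair(e, a), a), a))))  →  k(a, k(e, pair(e, k(pair(e, a), a))))   [R4 at 2.2.2]
5. k(a, k(e, pair(e, k(pair(e, a), a))))  →  k(a, k(e, pair(e, pair(e, a))))   [R4 at 2.2.2]
6. k(a, k(e, pair(e, pair(e, a))))  →  k(a, c)   [R5 at 2]
7. k(a, c)  →  e   [R6 at ε]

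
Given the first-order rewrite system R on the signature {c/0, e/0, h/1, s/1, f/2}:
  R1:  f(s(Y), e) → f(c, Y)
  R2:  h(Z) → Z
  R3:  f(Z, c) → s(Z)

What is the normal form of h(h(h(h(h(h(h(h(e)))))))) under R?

1. h(h(h(h(h(h(h(h(e))))))))  →  h(h(h(h(h(h(h(e)))))))   [R2 at ε]
2. h(h(h(h(h(h(h(e)))))))  →  h(h(h(h(h(h(e))))))   [R2 at ε]
3. h(h(h(h(h(h(e))))))  →  h(h(h(h(h(e)))))   [R2 at ε]
4. h(h(h(h(h(e)))))  →  h(h(h(h(e))))   [R2 at ε]
5. h(h(h(h(e))))  →  h(h(h(e)))   [R2 at ε]
6. h(h(h(e)))  →  h(h(e))   [R2 at ε]
7. h(h(e))  →  h(e)   [R2 at ε]
8. h(e)  →  e   [R2 at ε]

e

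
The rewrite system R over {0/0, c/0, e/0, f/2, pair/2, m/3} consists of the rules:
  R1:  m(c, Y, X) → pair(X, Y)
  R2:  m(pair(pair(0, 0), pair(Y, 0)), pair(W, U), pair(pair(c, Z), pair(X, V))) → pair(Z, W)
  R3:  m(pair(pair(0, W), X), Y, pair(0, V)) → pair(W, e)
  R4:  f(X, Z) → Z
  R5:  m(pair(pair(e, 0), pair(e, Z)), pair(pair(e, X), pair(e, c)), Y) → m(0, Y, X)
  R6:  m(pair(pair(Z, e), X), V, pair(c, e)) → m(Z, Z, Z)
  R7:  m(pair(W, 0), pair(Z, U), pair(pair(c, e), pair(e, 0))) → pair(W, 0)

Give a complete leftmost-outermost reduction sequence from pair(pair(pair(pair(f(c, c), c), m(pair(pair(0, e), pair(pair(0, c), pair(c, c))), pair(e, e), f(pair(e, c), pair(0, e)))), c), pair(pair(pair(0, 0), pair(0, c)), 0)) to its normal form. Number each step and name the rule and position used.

1. pair(pair(pair(pair(f(c, c), c), m(pair(pair(0, e), pair(pair(0, c), pair(c, c))), pair(e, e), f(pair(e, c), pair(0, e)))), c), pair(pair(pair(0, 0), pair(0, c)), 0))  →  pair(pair(pair(pair(c, c), m(pair(pair(0, e), pair(pair(0, c), pair(c, c))), pair(e, e), f(pair(e, c), pair(0, e)))), c), pair(pair(pair(0, 0), pair(0, c)), 0))   [R4 at 1.1.1.1]
2. pair(pair(pair(pair(c, c), m(pair(pair(0, e), pair(pair(0, c), pair(c, c))), pair(e, e), f(pair(e, c), pair(0, e)))), c), pair(pair(pair(0, 0), pair(0, c)), 0))  →  pair(pair(pair(pair(c, c), m(pair(pair(0, e), pair(pair(0, c), pair(c, c))), pair(e, e), pair(0, e))), c), pair(pair(pair(0, 0), pair(0, c)), 0))   [R4 at 1.1.2.3]
3. pair(pair(pair(pair(c, c), m(pair(pair(0, e), pair(pair(0, c), pair(c, c))), pair(e, e), pair(0, e))), c), pair(pair(pair(0, 0), pair(0, c)), 0))  →  pair(pair(pair(pair(c, c), pair(e, e)), c), pair(pair(pair(0, 0), pair(0, c)), 0))   [R3 at 1.1.2]

pair(pair(pair(pair(c, c), pair(e, e)), c), pair(pair(pair(0, 0), pair(0, c)), 0))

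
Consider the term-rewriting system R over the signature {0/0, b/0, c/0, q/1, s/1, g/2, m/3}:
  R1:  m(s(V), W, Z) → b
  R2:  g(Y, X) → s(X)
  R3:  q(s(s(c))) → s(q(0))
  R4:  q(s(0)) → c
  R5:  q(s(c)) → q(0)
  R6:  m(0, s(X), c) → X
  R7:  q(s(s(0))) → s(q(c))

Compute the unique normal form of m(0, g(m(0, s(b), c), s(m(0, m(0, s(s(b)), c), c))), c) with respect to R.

s(b)

1. m(0, g(m(0, s(b), c), s(m(0, m(0, s(s(b)), c), c))), c)  →  m(0, s(s(m(0, m(0, s(s(b)), c), c))), c)   [R2 at 2]
2. m(0, s(s(m(0, m(0, s(s(b)), c), c))), c)  →  s(m(0, m(0, s(s(b)), c), c))   [R6 at ε]
3. s(m(0, m(0, s(s(b)), c), c))  →  s(m(0, s(b), c))   [R6 at 1.2]
4. s(m(0, s(b), c))  →  s(b)   [R6 at 1]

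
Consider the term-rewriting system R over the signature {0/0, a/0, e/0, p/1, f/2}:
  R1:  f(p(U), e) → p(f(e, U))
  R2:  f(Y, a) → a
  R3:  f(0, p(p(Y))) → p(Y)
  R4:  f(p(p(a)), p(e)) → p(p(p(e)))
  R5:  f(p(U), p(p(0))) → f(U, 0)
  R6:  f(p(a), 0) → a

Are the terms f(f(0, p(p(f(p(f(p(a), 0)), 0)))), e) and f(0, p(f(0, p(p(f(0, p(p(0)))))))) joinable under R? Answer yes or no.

no — NF(t₁) = p(a), NF(t₂) = p(p(0))

Reduce t₁ = f(f(0, p(p(f(p(f(p(a), 0)), 0)))), e):
1. f(f(0, p(p(f(p(f(p(a), 0)), 0)))), e)  →  f(p(f(p(f(p(a), 0)), 0)), e)   [R3 at 1]
2. f(p(f(p(f(p(a), 0)), 0)), e)  →  p(f(e, f(p(f(p(a), 0)), 0)))   [R1 at ε]
3. p(f(e, f(p(f(p(a), 0)), 0)))  →  p(f(e, f(p(a), 0)))   [R6 at 1.2.1.1]
4. p(f(e, f(p(a), 0)))  →  p(f(e, a))   [R6 at 1.2]
5. p(f(e, a))  →  p(a)   [R2 at 1]

Reduce t₂ = f(0, p(f(0, p(p(f(0, p(p(0)))))))):
1. f(0, p(f(0, p(p(f(0, p(p(0))))))))  →  f(0, p(p(f(0, p(p(0))))))   [R3 at 2.1]
2. f(0, p(p(f(0, p(p(0))))))  →  p(f(0, p(p(0))))   [R3 at ε]
3. p(f(0, p(p(0))))  →  p(p(0))   [R3 at 1]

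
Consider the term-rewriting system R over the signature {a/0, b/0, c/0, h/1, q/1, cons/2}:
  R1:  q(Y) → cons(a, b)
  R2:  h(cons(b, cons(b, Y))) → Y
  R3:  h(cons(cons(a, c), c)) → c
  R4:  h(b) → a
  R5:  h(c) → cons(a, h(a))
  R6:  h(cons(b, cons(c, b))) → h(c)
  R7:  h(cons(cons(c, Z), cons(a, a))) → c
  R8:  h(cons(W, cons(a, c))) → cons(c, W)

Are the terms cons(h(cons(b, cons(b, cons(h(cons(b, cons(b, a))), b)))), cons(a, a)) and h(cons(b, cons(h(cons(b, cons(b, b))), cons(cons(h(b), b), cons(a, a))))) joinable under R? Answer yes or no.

yes — NF(t₁) = cons(cons(a, b), cons(a, a)), NF(t₂) = cons(cons(a, b), cons(a, a))

Reduce t₁ = cons(h(cons(b, cons(b, cons(h(cons(b, cons(b, a))), b)))), cons(a, a)):
1. cons(h(cons(b, cons(b, cons(h(cons(b, cons(b, a))), b)))), cons(a, a))  →  cons(cons(h(cons(b, cons(b, a))), b), cons(a, a))   [R2 at 1]
2. cons(cons(h(cons(b, cons(b, a))), b), cons(a, a))  →  cons(cons(a, b), cons(a, a))   [R2 at 1.1]

Reduce t₂ = h(cons(b, cons(h(cons(b, cons(b, b))), cons(cons(h(b), b), cons(a, a))))):
1. h(cons(b, cons(h(cons(b, cons(b, b))), cons(cons(h(b), b), cons(a, a)))))  →  h(cons(b, cons(b, cons(cons(h(b), b), cons(a, a)))))   [R2 at 1.2.1]
2. h(cons(b, cons(b, cons(cons(h(b), b), cons(a, a)))))  →  cons(cons(h(b), b), cons(a, a))   [R2 at ε]
3. cons(cons(h(b), b), cons(a, a))  →  cons(cons(a, b), cons(a, a))   [R4 at 1.1]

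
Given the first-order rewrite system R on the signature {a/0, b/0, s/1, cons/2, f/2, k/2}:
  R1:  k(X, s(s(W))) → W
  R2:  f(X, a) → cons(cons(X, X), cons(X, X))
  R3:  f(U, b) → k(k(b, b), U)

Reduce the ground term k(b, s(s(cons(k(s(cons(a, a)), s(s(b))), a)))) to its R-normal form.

cons(b, a)

1. k(b, s(s(cons(k(s(cons(a, a)), s(s(b))), a))))  →  cons(k(s(cons(a, a)), s(s(b))), a)   [R1 at ε]
2. cons(k(s(cons(a, a)), s(s(b))), a)  →  cons(b, a)   [R1 at 1]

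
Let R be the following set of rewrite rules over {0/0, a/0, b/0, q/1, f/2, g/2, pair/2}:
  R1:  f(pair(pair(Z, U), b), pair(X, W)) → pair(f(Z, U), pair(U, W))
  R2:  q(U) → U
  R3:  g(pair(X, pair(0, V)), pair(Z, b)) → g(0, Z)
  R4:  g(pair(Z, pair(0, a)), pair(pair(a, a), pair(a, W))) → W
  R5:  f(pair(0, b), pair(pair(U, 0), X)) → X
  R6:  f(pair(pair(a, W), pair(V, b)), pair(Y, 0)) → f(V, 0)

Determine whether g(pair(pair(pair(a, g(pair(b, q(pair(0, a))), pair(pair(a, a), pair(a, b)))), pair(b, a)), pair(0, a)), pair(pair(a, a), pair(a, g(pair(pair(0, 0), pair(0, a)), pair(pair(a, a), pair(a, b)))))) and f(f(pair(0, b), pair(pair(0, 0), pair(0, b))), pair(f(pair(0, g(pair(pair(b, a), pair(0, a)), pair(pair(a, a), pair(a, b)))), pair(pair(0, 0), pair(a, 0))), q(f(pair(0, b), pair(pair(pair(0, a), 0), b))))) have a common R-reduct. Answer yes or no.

Reduce t₁ = g(pair(pair(pair(a, g(pair(b, q(pair(0, a))), pair(pair(a, a), pair(a, b)))), pair(b, a)), pair(0, a)), pair(pair(a, a), pair(a, g(pair(pair(0, 0), pair(0, a)), pair(pair(a, a), pair(a, b)))))):
1. g(pair(pair(pair(a, g(pair(b, q(pair(0, a))), pair(pair(a, a), pair(a, b)))), pair(b, a)), pair(0, a)), pair(pair(a, a), pair(a, g(pair(pair(0, 0), pair(0, a)), pair(pair(a, a), pair(a, b))))))  →  g(pair(pair(0, 0), pair(0, a)), pair(pair(a, a), pair(a, b)))   [R4 at ε]
2. g(pair(pair(0, 0), pair(0, a)), pair(pair(a, a), pair(a, b)))  →  b   [R4 at ε]

Reduce t₂ = f(f(pair(0, b), pair(pair(0, 0), pair(0, b))), pair(f(pair(0, g(pair(pair(b, a), pair(0, a)), pair(pair(a, a), pair(a, b)))), pair(pair(0, 0), pair(a, 0))), q(f(pair(0, b), pair(pair(pair(0, a), 0), b))))):
1. f(f(pair(0, b), pair(pair(0, 0), pair(0, b))), pair(f(pair(0, g(pair(pair(b, a), pair(0, a)), pair(pair(a, a), pair(a, b)))), pair(pair(0, 0), pair(a, 0))), q(f(pair(0, b), pair(pair(pair(0, a), 0), b)))))  →  f(pair(0, b), pair(f(pair(0, g(pair(pair(b, a), pair(0, a)), pair(pair(a, a), pair(a, b)))), pair(pair(0, 0), pair(a, 0))), q(f(pair(0, b), pair(pair(pair(0, a), 0), b)))))   [R5 at 1]
2. f(pair(0, b), pair(f(pair(0, g(pair(pair(b, a), pair(0, a)), pair(pair(a, a), pair(a, b)))), pair(pair(0, 0), pair(a, 0))), q(f(pair(0, b), pair(pair(pair(0, a), 0), b)))))  →  f(pair(0, b), pair(f(pair(0, b), pair(pair(0, 0), pair(a, 0))), q(f(pair(0, b), pair(pair(pair(0, a), 0), b)))))   [R4 at 2.1.1.2]
3. f(pair(0, b), pair(f(pair(0, b), pair(pair(0, 0), pair(a, 0))), q(f(pair(0, b), pair(pair(pair(0, a), 0), b)))))  →  f(pair(0, b), pair(pair(a, 0), q(f(pair(0, b), pair(pair(pair(0, a), 0), b)))))   [R5 at 2.1]
4. f(pair(0, b), pair(pair(a, 0), q(f(pair(0, b), pair(pair(pair(0, a), 0), b)))))  →  q(f(pair(0, b), pair(pair(pair(0, a), 0), b)))   [R5 at ε]
5. q(f(pair(0, b), pair(pair(pair(0, a), 0), b)))  →  f(pair(0, b), pair(pair(pair(0, a), 0), b))   [R2 at ε]
6. f(pair(0, b), pair(pair(pair(0, a), 0), b))  →  b   [R5 at ε]

yes — NF(t₁) = b, NF(t₂) = b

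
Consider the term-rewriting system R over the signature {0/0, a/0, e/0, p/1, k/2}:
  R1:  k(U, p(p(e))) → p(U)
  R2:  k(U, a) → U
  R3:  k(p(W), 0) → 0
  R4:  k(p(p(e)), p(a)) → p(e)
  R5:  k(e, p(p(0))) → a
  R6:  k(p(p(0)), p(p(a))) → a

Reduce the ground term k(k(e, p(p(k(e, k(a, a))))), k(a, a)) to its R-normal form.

p(e)

1. k(k(e, p(p(k(e, k(a, a))))), k(a, a))  →  k(k(e, p(p(k(e, a)))), k(a, a))   [R2 at 1.2.1.1.2]
2. k(k(e, p(p(k(e, a)))), k(a, a))  →  k(k(e, p(p(e))), k(a, a))   [R2 at 1.2.1.1]
3. k(k(e, p(p(e))), k(a, a))  →  k(p(e), k(a, a))   [R1 at 1]
4. k(p(e), k(a, a))  →  k(p(e), a)   [R2 at 2]
5. k(p(e), a)  →  p(e)   [R2 at ε]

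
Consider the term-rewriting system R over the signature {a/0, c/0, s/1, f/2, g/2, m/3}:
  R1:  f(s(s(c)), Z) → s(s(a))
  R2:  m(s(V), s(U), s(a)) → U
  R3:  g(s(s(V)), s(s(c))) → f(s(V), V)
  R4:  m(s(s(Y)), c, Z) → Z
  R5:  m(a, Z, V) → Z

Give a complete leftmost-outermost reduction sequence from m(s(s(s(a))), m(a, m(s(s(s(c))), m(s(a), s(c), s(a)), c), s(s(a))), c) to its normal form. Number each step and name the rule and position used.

1. m(s(s(s(a))), m(a, m(s(s(s(c))), m(s(a), s(c), s(a)), c), s(s(a))), c)  →  m(s(s(s(a))), m(s(s(s(c))), m(s(a), s(c), s(a)), c), c)   [R5 at 2]
2. m(s(s(s(a))), m(s(s(s(c))), m(s(a), s(c), s(a)), c), c)  →  m(s(s(s(a))), m(s(s(s(c))), c, c), c)   [R2 at 2.2]
3. m(s(s(s(a))), m(s(s(s(c))), c, c), c)  →  m(s(s(s(a))), c, c)   [R4 at 2]
4. m(s(s(s(a))), c, c)  →  c   [R4 at ε]

c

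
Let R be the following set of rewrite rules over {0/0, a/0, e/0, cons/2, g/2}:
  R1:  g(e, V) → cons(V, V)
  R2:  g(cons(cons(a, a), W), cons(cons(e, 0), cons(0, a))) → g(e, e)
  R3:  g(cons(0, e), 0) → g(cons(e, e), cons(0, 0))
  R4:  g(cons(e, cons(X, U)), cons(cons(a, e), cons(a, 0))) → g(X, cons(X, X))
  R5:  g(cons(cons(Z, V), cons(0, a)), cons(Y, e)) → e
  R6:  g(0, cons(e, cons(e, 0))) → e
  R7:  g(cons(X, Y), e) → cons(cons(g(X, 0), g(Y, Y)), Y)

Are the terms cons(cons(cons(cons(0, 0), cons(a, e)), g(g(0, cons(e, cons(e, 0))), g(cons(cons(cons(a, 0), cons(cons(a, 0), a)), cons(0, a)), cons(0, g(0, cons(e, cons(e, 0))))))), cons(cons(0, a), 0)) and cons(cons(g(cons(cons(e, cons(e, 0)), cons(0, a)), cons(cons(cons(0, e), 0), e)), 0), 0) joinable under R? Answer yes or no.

no — NF(t₁) = cons(cons(cons(cons(0, 0), cons(a, e)), cons(e, e)), cons(cons(0, a), 0)), NF(t₂) = cons(cons(e, 0), 0)

Reduce t₁ = cons(cons(cons(cons(0, 0), cons(a, e)), g(g(0, cons(e, cons(e, 0))), g(cons(cons(cons(a, 0), cons(cons(a, 0), a)), cons(0, a)), cons(0, g(0, cons(e, cons(e, 0))))))), cons(cons(0, a), 0)):
1. cons(cons(cons(cons(0, 0), cons(a, e)), g(g(0, cons(e, cons(e, 0))), g(cons(cons(cons(a, 0), cons(cons(a, 0), a)), cons(0, a)), cons(0, g(0, cons(e, cons(e, 0))))))), cons(cons(0, a), 0))  →  cons(cons(cons(cons(0, 0), cons(a, e)), g(e, g(cons(cons(cons(a, 0), cons(cons(a, 0), a)), cons(0, a)), cons(0, g(0, cons(e, cons(e, 0))))))), cons(cons(0, a), 0))   [R6 at 1.2.1]
2. cons(cons(cons(cons(0, 0), cons(a, e)), g(e, g(cons(cons(cons(a, 0), cons(cons(a, 0), a)), cons(0, a)), cons(0, g(0, cons(e, cons(e, 0))))))), cons(cons(0, a), 0))  →  cons(cons(cons(cons(0, 0), cons(a, e)), cons(g(cons(cons(cons(a, 0), cons(cons(a, 0), a)), cons(0, a)), cons(0, g(0, cons(e, cons(e, 0))))), g(cons(cons(cons(a, 0), cons(cons(a, 0), a)), cons(0, a)), cons(0, g(0, cons(e, cons(e, 0))))))), cons(cons(0, a), 0))   [R1 at 1.2]
3. cons(cons(cons(cons(0, 0), cons(a, e)), cons(g(cons(cons(cons(a, 0), cons(cons(a, 0), a)), cons(0, a)), cons(0, g(0, cons(e, cons(e, 0))))), g(cons(cons(cons(a, 0), cons(cons(a, 0), a)), cons(0, a)), cons(0, g(0, cons(e, cons(e, 0))))))), cons(cons(0, a), 0))  →  cons(cons(cons(cons(0, 0), cons(a, e)), cons(g(cons(cons(cons(a, 0), cons(cons(a, 0), a)), cons(0, a)), cons(0, e)), g(cons(cons(cons(a, 0), cons(cons(a, 0), a)), cons(0, a)), cons(0, g(0, cons(e, cons(e, 0))))))), cons(cons(0, a), 0))   [R6 at 1.2.1.2.2]
4. cons(cons(cons(cons(0, 0), cons(a, e)), cons(g(cons(cons(cons(a, 0), cons(cons(a, 0), a)), cons(0, a)), cons(0, e)), g(cons(cons(cons(a, 0), cons(cons(a, 0), a)), cons(0, a)), cons(0, g(0, cons(e, cons(e, 0))))))), cons(cons(0, a), 0))  →  cons(cons(cons(cons(0, 0), cons(a, e)), cons(e, g(cons(cons(cons(a, 0), cons(cons(a, 0), a)), cons(0, a)), cons(0, g(0, cons(e, cons(e, 0))))))), cons(cons(0, a), 0))   [R5 at 1.2.1]
5. cons(cons(cons(cons(0, 0), cons(a, e)), cons(e, g(cons(cons(cons(a, 0), cons(cons(a, 0), a)), cons(0, a)), cons(0, g(0, cons(e, cons(e, 0))))))), cons(cons(0, a), 0))  →  cons(cons(cons(cons(0, 0), cons(a, e)), cons(e, g(cons(cons(cons(a, 0), cons(cons(a, 0), a)), cons(0, a)), cons(0, e)))), cons(cons(0, a), 0))   [R6 at 1.2.2.2.2]
6. cons(cons(cons(cons(0, 0), cons(a, e)), cons(e, g(cons(cons(cons(a, 0), cons(cons(a, 0), a)), cons(0, a)), cons(0, e)))), cons(cons(0, a), 0))  →  cons(cons(cons(cons(0, 0), cons(a, e)), cons(e, e)), cons(cons(0, a), 0))   [R5 at 1.2.2]

Reduce t₂ = cons(cons(g(cons(cons(e, cons(e, 0)), cons(0, a)), cons(cons(cons(0, e), 0), e)), 0), 0):
1. cons(cons(g(cons(cons(e, cons(e, 0)), cons(0, a)), cons(cons(cons(0, e), 0), e)), 0), 0)  →  cons(cons(e, 0), 0)   [R5 at 1.1]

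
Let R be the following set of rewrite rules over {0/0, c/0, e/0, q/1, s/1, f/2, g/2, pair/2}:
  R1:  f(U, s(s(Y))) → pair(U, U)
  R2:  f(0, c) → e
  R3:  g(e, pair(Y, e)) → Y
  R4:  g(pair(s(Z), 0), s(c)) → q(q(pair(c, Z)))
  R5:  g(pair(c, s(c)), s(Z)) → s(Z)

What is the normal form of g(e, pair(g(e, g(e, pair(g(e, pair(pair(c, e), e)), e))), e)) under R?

1. g(e, pair(g(e, g(e, pair(g(e, pair(pair(c, e), e)), e))), e))  →  g(e, g(e, pair(g(e, pair(pair(c, e), e)), e)))   [R3 at ε]
2. g(e, g(e, pair(g(e, pair(pair(c, e), e)), e)))  →  g(e, g(e, pair(pair(c, e), e)))   [R3 at 2]
3. g(e, g(e, pair(pair(c, e), e)))  →  g(e, pair(c, e))   [R3 at 2]
4. g(e, pair(c, e))  →  c   [R3 at ε]

c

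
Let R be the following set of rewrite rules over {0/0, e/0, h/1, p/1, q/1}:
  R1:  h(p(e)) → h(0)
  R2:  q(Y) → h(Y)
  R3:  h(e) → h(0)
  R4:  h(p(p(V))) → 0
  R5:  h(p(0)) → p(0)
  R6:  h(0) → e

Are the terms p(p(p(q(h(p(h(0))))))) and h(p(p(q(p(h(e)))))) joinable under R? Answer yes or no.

Reduce t₁ = p(p(p(q(h(p(h(0))))))):
1. p(p(p(q(h(p(h(0)))))))  →  p(p(p(h(h(p(h(0)))))))   [R2 at 1.1.1]
2. p(p(p(h(h(p(h(0)))))))  →  p(p(p(h(h(p(e))))))   [R6 at 1.1.1.1.1.1]
3. p(p(p(h(h(p(e))))))  →  p(p(p(h(h(0)))))   [R1 at 1.1.1.1]
4. p(p(p(h(h(0)))))  →  p(p(p(h(e))))   [R6 at 1.1.1.1]
5. p(p(p(h(e))))  →  p(p(p(h(0))))   [R3 at 1.1.1]
6. p(p(p(h(0))))  →  p(p(p(e)))   [R6 at 1.1.1]

Reduce t₂ = h(p(p(q(p(h(e)))))):
1. h(p(p(q(p(h(e))))))  →  0   [R4 at ε]

no — NF(t₁) = p(p(p(e))), NF(t₂) = 0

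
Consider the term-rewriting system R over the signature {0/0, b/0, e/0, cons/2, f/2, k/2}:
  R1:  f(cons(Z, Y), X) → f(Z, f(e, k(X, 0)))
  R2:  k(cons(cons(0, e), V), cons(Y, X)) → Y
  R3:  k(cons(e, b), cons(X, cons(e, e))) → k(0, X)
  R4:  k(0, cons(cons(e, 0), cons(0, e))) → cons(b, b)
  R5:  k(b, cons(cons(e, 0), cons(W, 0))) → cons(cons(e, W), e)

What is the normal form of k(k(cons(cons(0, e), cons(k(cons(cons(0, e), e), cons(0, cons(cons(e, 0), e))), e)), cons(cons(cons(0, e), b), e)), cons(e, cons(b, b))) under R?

1. k(k(cons(cons(0, e), cons(k(cons(cons(0, e), e), cons(0, cons(cons(e, 0), e))), e)), cons(cons(cons(0, e), b), e)), cons(e, cons(b, b)))  →  k(cons(cons(0, e), b), cons(e, cons(b, b)))   [R2 at 1]
2. k(cons(cons(0, e), b), cons(e, cons(b, b)))  →  e   [R2 at ε]

e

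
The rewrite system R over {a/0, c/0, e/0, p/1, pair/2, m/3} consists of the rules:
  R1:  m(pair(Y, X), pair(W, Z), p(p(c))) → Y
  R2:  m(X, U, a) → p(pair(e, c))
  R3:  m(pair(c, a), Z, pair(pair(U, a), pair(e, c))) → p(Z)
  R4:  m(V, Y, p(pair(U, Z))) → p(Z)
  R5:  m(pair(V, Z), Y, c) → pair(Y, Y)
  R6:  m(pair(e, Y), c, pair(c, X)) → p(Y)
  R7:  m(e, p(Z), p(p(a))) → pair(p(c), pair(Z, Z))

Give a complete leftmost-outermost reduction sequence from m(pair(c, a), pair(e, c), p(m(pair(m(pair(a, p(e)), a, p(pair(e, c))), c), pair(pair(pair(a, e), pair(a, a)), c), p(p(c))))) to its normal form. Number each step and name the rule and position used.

c

1. m(pair(c, a), pair(e, c), p(m(pair(m(pair(a, p(e)), a, p(pair(e, c))), c), pair(pair(pair(a, e), pair(a, a)), c), p(p(c)))))  →  m(pair(c, a), pair(e, c), p(m(pair(a, p(e)), a, p(pair(e, c)))))   [R1 at 3.1]
2. m(pair(c, a), pair(e, c), p(m(pair(a, p(e)), a, p(pair(e, c)))))  →  m(pair(c, a), pair(e, c), p(p(c)))   [R4 at 3.1]
3. m(pair(c, a), pair(e, c), p(p(c)))  →  c   [R1 at ε]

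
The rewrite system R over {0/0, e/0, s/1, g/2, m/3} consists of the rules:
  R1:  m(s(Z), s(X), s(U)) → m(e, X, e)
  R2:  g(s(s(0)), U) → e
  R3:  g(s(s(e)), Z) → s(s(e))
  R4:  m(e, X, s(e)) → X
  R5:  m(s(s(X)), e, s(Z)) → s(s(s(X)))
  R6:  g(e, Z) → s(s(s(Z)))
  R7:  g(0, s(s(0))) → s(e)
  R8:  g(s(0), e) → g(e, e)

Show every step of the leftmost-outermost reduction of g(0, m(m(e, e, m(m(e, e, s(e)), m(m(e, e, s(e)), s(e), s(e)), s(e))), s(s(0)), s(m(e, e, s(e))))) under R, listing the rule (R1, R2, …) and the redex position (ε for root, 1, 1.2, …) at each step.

1. g(0, m(m(e, e, m(m(e, e, s(e)), m(m(e, e, s(e)), s(e), s(e)), s(e))), s(s(0)), s(m(e, e, s(e)))))  →  g(0, m(m(e, e, m(e, m(m(e, e, s(e)), s(e), s(e)), s(e))), s(s(0)), s(m(e, e, s(e)))))   [R4 at 2.1.3.1]
2. g(0, m(m(e, e, m(e, m(m(e, e, s(e)), s(e), s(e)), s(e))), s(s(0)), s(m(e, e, s(e)))))  →  g(0, m(m(e, e, m(m(e, e, s(e)), s(e), s(e))), s(s(0)), s(m(e, e, s(e)))))   [R4 at 2.1.3]
3. g(0, m(m(e, e, m(m(e, e, s(e)), s(e), s(e))), s(s(0)), s(m(e, e, s(e)))))  →  g(0, m(m(e, e, m(e, s(e), s(e))), s(s(0)), s(m(e, e, s(e)))))   [R4 at 2.1.3.1]
4. g(0, m(m(e, e, m(e, s(e), s(e))), s(s(0)), s(m(e, e, s(e)))))  →  g(0, m(m(e, e, s(e)), s(s(0)), s(m(e, e, s(e)))))   [R4 at 2.1.3]
5. g(0, m(m(e, e, s(e)), s(s(0)), s(m(e, e, s(e)))))  →  g(0, m(e, s(s(0)), s(m(e, e, s(e)))))   [R4 at 2.1]
6. g(0, m(e, s(s(0)), s(m(e, e, s(e)))))  →  g(0, m(e, s(s(0)), s(e)))   [R4 at 2.3.1]
7. g(0, m(e, s(s(0)), s(e)))  →  g(0, s(s(0)))   [R4 at 2]
8. g(0, s(s(0)))  →  s(e)   [R7 at ε]

s(e)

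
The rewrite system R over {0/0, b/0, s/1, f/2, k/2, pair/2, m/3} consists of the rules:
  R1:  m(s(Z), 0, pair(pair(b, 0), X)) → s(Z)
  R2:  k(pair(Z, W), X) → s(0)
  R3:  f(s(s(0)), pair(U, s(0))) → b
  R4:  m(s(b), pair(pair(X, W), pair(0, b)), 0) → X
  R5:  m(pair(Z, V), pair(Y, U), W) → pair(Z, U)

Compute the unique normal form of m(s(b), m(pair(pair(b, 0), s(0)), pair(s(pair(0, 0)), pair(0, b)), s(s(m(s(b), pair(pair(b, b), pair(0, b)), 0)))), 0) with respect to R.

1. m(s(b), m(pair(pair(b, 0), s(0)), pair(s(pair(0, 0)), pair(0, b)), s(s(m(s(b), pair(pair(b, b), pair(0, b)), 0)))), 0)  →  m(s(b), pair(pair(b, 0), pair(0, b)), 0)   [R5 at 2]
2. m(s(b), pair(pair(b, 0), pair(0, b)), 0)  →  b   [R4 at ε]

b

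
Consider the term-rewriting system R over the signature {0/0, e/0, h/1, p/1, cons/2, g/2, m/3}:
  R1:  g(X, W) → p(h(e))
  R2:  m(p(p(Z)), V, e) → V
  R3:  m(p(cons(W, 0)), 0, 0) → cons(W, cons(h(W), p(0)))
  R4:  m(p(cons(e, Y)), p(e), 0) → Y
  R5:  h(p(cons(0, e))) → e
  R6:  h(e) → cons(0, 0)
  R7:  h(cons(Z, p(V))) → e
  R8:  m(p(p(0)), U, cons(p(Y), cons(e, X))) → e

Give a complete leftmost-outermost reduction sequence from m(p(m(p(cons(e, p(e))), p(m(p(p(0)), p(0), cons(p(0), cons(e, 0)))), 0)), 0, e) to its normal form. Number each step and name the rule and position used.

0

1. m(p(m(p(cons(e, p(e))), p(m(p(p(0)), p(0), cons(p(0), cons(e, 0)))), 0)), 0, e)  →  m(p(m(p(cons(e, p(e))), p(e), 0)), 0, e)   [R8 at 1.1.2.1]
2. m(p(m(p(cons(e, p(e))), p(e), 0)), 0, e)  →  m(p(p(e)), 0, e)   [R4 at 1.1]
3. m(p(p(e)), 0, e)  →  0   [R2 at ε]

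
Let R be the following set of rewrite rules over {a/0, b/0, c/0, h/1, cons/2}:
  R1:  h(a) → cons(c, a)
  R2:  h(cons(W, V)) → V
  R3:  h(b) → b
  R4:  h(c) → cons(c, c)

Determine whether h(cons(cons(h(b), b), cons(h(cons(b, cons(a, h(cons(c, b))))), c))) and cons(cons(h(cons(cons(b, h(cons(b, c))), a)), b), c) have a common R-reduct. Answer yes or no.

Reduce t₁ = h(cons(cons(h(b), b), cons(h(cons(b, cons(a, h(cons(c, b))))), c))):
1. h(cons(cons(h(b), b), cons(h(cons(b, cons(a, h(cons(c, b))))), c)))  →  cons(h(cons(b, cons(a, h(cons(c, b))))), c)   [R2 at ε]
2. cons(h(cons(b, cons(a, h(cons(c, b))))), c)  →  cons(cons(a, h(cons(c, b))), c)   [R2 at 1]
3. cons(cons(a, h(cons(c, b))), c)  →  cons(cons(a, b), c)   [R2 at 1.2]

Reduce t₂ = cons(cons(h(cons(cons(b, h(cons(b, c))), a)), b), c):
1. cons(cons(h(cons(cons(b, h(cons(b, c))), a)), b), c)  →  cons(cons(a, b), c)   [R2 at 1.1]

yes — NF(t₁) = cons(cons(a, b), c), NF(t₂) = cons(cons(a, b), c)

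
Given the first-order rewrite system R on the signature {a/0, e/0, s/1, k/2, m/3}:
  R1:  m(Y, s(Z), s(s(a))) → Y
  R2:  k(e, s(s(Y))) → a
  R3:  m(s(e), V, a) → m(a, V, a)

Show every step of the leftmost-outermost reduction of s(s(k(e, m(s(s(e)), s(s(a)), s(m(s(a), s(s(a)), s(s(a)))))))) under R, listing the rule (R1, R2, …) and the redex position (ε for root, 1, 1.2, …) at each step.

1. s(s(k(e, m(s(s(e)), s(s(a)), s(m(s(a), s(s(a)), s(s(a))))))))  →  s(s(k(e, m(s(s(e)), s(s(a)), s(s(a))))))   [R1 at 1.1.2.3.1]
2. s(s(k(e, m(s(s(e)), s(s(a)), s(s(a))))))  →  s(s(k(e, s(s(e)))))   [R1 at 1.1.2]
3. s(s(k(e, s(s(e)))))  →  s(s(a))   [R2 at 1.1]

s(s(a))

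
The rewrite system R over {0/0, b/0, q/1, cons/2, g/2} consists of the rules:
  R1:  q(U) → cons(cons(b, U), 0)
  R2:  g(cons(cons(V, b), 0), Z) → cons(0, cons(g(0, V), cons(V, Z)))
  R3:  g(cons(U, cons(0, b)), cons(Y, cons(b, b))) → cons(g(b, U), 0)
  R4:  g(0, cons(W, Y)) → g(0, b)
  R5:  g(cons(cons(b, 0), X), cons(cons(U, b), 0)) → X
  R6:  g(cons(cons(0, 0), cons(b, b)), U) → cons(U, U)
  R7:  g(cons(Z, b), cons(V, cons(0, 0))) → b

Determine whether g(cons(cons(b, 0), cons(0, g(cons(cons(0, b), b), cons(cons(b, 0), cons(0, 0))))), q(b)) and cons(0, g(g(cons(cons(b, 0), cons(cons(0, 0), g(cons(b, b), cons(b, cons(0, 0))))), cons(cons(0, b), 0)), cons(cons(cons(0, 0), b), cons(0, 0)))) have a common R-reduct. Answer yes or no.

yes — NF(t₁) = cons(0, b), NF(t₂) = cons(0, b)

Reduce t₁ = g(cons(cons(b, 0), cons(0, g(cons(cons(0, b), b), cons(cons(b, 0), cons(0, 0))))), q(b)):
1. g(cons(cons(b, 0), cons(0, g(cons(cons(0, b), b), cons(cons(b, 0), cons(0, 0))))), q(b))  →  g(cons(cons(b, 0), cons(0, b)), q(b))   [R7 at 1.2.2]
2. g(cons(cons(b, 0), cons(0, b)), q(b))  →  g(cons(cons(b, 0), cons(0, b)), cons(cons(b, b), 0))   [R1 at 2]
3. g(cons(cons(b, 0), cons(0, b)), cons(cons(b, b), 0))  →  cons(0, b)   [R5 at ε]

Reduce t₂ = cons(0, g(g(cons(cons(b, 0), cons(cons(0, 0), g(cons(b, b), cons(b, cons(0, 0))))), cons(cons(0, b), 0)), cons(cons(cons(0, 0), b), cons(0, 0)))):
1. cons(0, g(g(cons(cons(b, 0), cons(cons(0, 0), g(cons(b, b), cons(b, cons(0, 0))))), cons(cons(0, b), 0)), cons(cons(cons(0, 0), b), cons(0, 0))))  →  cons(0, g(cons(cons(0, 0), g(cons(b, b), cons(b, cons(0, 0)))), cons(cons(cons(0, 0), b), cons(0, 0))))   [R5 at 2.1]
2. cons(0, g(cons(cons(0, 0), g(cons(b, b), cons(b, cons(0, 0)))), cons(cons(cons(0, 0), b), cons(0, 0))))  →  cons(0, g(cons(cons(0, 0), b), cons(cons(cons(0, 0), b), cons(0, 0))))   [R7 at 2.1.2]
3. cons(0, g(cons(cons(0, 0), b), cons(cons(cons(0, 0), b), cons(0, 0))))  →  cons(0, b)   [R7 at 2]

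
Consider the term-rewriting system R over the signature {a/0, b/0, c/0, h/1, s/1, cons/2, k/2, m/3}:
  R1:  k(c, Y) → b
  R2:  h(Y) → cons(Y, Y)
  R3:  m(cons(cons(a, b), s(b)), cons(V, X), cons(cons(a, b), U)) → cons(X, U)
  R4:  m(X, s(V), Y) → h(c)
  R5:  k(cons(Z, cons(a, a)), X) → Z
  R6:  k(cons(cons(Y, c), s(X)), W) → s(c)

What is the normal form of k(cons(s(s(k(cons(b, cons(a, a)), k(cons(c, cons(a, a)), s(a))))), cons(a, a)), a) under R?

1. k(cons(s(s(k(cons(b, cons(a, a)), k(cons(c, cons(a, a)), s(a))))), cons(a, a)), a)  →  s(s(k(cons(b, cons(a, a)), k(cons(c, cons(a, a)), s(a)))))   [R5 at ε]
2. s(s(k(cons(b, cons(a, a)), k(cons(c, cons(a, a)), s(a)))))  →  s(s(b))   [R5 at 1.1]

s(s(b))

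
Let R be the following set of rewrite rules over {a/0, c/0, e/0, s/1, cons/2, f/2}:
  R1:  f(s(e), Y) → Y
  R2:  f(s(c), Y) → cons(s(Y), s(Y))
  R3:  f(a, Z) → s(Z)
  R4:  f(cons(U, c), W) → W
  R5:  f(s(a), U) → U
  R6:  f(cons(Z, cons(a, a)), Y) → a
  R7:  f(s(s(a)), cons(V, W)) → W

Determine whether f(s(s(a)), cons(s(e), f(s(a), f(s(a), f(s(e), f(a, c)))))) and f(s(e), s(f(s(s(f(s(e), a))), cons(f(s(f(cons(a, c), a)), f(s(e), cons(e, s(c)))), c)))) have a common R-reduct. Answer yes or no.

Reduce t₁ = f(s(s(a)), cons(s(e), f(s(a), f(s(a), f(s(e), f(a, c)))))):
1. f(s(s(a)), cons(s(e), f(s(a), f(s(a), f(s(e), f(a, c))))))  →  f(s(a), f(s(a), f(s(e), f(a, c))))   [R7 at ε]
2. f(s(a), f(s(a), f(s(e), f(a, c))))  →  f(s(a), f(s(e), f(a, c)))   [R5 at ε]
3. f(s(a), f(s(e), f(a, c)))  →  f(s(e), f(a, c))   [R5 at ε]
4. f(s(e), f(a, c))  →  f(a, c)   [R1 at ε]
5. f(a, c)  →  s(c)   [R3 at ε]

Reduce t₂ = f(s(e), s(f(s(s(f(s(e), a))), cons(f(s(f(cons(a, c), a)), f(s(e), cons(e, s(c)))), c)))):
1. f(s(e), s(f(s(s(f(s(e), a))), cons(f(s(f(cons(a, c), a)), f(s(e), cons(e, s(c)))), c))))  →  s(f(s(s(f(s(e), a))), cons(f(s(f(cons(a, c), a)), f(s(e), cons(e, s(c)))), c)))   [R1 at ε]
2. s(f(s(s(f(s(e), a))), cons(f(s(f(cons(a, c), a)), f(s(e), cons(e, s(c)))), c)))  →  s(f(s(s(a)), cons(f(s(f(cons(a, c), a)), f(s(e), cons(e, s(c)))), c)))   [R1 at 1.1.1.1]
3. s(f(s(s(a)), cons(f(s(f(cons(a, c), a)), f(s(e), cons(e, s(c)))), c)))  →  s(c)   [R7 at 1]

yes — NF(t₁) = s(c), NF(t₂) = s(c)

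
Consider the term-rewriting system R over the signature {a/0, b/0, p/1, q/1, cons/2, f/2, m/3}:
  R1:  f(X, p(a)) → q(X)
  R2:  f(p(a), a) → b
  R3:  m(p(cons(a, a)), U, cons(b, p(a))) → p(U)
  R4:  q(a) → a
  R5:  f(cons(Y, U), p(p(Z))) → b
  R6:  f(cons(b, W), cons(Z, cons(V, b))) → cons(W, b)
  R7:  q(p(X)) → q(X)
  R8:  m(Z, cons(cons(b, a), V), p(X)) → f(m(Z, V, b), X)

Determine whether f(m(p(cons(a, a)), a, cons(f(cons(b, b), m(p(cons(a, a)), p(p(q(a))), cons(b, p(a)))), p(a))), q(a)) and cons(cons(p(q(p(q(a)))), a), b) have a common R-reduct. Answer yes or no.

no — NF(t₁) = b, NF(t₂) = cons(cons(p(a), a), b)

Reduce t₁ = f(m(p(cons(a, a)), a, cons(f(cons(b, b), m(p(cons(a, a)), p(p(q(a))), cons(b, p(a)))), p(a))), q(a)):
1. f(m(p(cons(a, a)), a, cons(f(cons(b, b), m(p(cons(a, a)), p(p(q(a))), cons(b, p(a)))), p(a))), q(a))  →  f(m(p(cons(a, a)), a, cons(f(cons(b, b), p(p(p(q(a))))), p(a))), q(a))   [R3 at 1.3.1.2]
2. f(m(p(cons(a, a)), a, cons(f(cons(b, b), p(p(p(q(a))))), p(a))), q(a))  →  f(m(p(cons(a, a)), a, cons(b, p(a))), q(a))   [R5 at 1.3.1]
3. f(m(p(cons(a, a)), a, cons(b, p(a))), q(a))  →  f(p(a), q(a))   [R3 at 1]
4. f(p(a), q(a))  →  f(p(a), a)   [R4 at 2]
5. f(p(a), a)  →  b   [R2 at ε]

Reduce t₂ = cons(cons(p(q(p(q(a)))), a), b):
1. cons(cons(p(q(p(q(a)))), a), b)  →  cons(cons(p(q(q(a))), a), b)   [R7 at 1.1.1]
2. cons(cons(p(q(q(a))), a), b)  →  cons(cons(p(q(a)), a), b)   [R4 at 1.1.1.1]
3. cons(cons(p(q(a)), a), b)  →  cons(cons(p(a), a), b)   [R4 at 1.1.1]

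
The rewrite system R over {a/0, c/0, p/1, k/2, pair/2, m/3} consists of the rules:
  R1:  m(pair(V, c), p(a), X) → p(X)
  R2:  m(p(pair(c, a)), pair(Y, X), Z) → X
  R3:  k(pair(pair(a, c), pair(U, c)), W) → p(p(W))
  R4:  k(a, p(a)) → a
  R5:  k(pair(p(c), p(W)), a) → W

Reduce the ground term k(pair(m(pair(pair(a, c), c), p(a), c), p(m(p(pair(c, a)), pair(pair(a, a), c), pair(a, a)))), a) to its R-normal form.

c

1. k(pair(m(pair(pair(a, c), c), p(a), c), p(m(p(pair(c, a)), pair(pair(a, a), c), pair(a, a)))), a)  →  k(pair(p(c), p(m(p(pair(c, a)), pair(pair(a, a), c), pair(a, a)))), a)   [R1 at 1.1]
2. k(pair(p(c), p(m(p(pair(c, a)), pair(pair(a, a), c), pair(a, a)))), a)  →  m(p(pair(c, a)), pair(pair(a, a), c), pair(a, a))   [R5 at ε]
3. m(p(pair(c, a)), pair(pair(a, a), c), pair(a, a))  →  c   [R2 at ε]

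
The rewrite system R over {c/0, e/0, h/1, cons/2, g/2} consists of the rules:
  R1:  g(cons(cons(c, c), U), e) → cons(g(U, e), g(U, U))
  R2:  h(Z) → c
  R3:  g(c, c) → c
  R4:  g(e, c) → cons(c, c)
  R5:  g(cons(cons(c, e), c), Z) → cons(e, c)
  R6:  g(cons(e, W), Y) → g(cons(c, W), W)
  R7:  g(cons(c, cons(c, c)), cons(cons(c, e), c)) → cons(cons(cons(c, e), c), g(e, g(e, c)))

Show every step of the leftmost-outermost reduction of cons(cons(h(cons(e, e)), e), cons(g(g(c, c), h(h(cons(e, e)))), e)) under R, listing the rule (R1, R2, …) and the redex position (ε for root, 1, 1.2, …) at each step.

1. cons(cons(h(cons(e, e)), e), cons(g(g(c, c), h(h(cons(e, e)))), e))  →  cons(cons(c, e), cons(g(g(c, c), h(h(cons(e, e)))), e))   [R2 at 1.1]
2. cons(cons(c, e), cons(g(g(c, c), h(h(cons(e, e)))), e))  →  cons(cons(c, e), cons(g(c, h(h(cons(e, e)))), e))   [R3 at 2.1.1]
3. cons(cons(c, e), cons(g(c, h(h(cons(e, e)))), e))  →  cons(cons(c, e), cons(g(c, c), e))   [R2 at 2.1.2]
4. cons(cons(c, e), cons(g(c, c), e))  →  cons(cons(c, e), cons(c, e))   [R3 at 2.1]

cons(cons(c, e), cons(c, e))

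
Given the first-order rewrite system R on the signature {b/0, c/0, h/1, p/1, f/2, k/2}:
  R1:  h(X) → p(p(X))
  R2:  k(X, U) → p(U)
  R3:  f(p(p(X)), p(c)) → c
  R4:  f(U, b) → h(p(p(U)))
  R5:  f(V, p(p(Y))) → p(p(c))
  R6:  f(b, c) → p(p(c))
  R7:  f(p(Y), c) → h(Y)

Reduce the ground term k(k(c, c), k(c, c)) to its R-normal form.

1. k(k(c, c), k(c, c))  →  p(k(c, c))   [R2 at ε]
2. p(k(c, c))  →  p(p(c))   [R2 at 1]

p(p(c))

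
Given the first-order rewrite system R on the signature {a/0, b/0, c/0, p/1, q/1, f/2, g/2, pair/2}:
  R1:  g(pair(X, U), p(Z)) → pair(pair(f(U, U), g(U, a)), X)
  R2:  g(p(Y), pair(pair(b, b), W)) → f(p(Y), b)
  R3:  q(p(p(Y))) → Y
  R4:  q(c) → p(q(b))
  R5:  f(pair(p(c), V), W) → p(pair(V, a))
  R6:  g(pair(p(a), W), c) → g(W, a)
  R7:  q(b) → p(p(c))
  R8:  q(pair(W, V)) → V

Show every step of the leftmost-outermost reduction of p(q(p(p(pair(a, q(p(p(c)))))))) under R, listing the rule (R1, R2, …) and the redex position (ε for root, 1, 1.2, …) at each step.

p(pair(a, c))

1. p(q(p(p(pair(a, q(p(p(c))))))))  →  p(pair(a, q(p(p(c)))))   [R3 at 1]
2. p(pair(a, q(p(p(c)))))  →  p(pair(a, c))   [R3 at 1.2]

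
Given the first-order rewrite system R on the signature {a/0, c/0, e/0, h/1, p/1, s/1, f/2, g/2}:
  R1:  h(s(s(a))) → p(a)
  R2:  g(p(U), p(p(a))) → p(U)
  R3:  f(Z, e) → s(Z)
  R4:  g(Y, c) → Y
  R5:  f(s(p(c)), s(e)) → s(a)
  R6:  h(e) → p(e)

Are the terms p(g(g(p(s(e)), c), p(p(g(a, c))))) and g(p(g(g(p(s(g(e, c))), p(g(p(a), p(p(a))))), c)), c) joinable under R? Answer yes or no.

yes — NF(t₁) = p(p(s(e))), NF(t₂) = p(p(s(e)))

Reduce t₁ = p(g(g(p(s(e)), c), p(p(g(a, c))))):
1. p(g(g(p(s(e)), c), p(p(g(a, c)))))  →  p(g(p(s(e)), p(p(g(a, c)))))   [R4 at 1.1]
2. p(g(p(s(e)), p(p(g(a, c)))))  →  p(g(p(s(e)), p(p(a))))   [R4 at 1.2.1.1]
3. p(g(p(s(e)), p(p(a))))  →  p(p(s(e)))   [R2 at 1]

Reduce t₂ = g(p(g(g(p(s(g(e, c))), p(g(p(a), p(p(a))))), c)), c):
1. g(p(g(g(p(s(g(e, c))), p(g(p(a), p(p(a))))), c)), c)  →  p(g(g(p(s(g(e, c))), p(g(p(a), p(p(a))))), c))   [R4 at ε]
2. p(g(g(p(s(g(e, c))), p(g(p(a), p(p(a))))), c))  →  p(g(p(s(g(e, c))), p(g(p(a), p(p(a))))))   [R4 at 1]
3. p(g(p(s(g(e, c))), p(g(p(a), p(p(a))))))  →  p(g(p(s(e)), p(g(p(a), p(p(a))))))   [R4 at 1.1.1.1]
4. p(g(p(s(e)), p(g(p(a), p(p(a))))))  →  p(g(p(s(e)), p(p(a))))   [R2 at 1.2.1]
5. p(g(p(s(e)), p(p(a))))  →  p(p(s(e)))   [R2 at 1]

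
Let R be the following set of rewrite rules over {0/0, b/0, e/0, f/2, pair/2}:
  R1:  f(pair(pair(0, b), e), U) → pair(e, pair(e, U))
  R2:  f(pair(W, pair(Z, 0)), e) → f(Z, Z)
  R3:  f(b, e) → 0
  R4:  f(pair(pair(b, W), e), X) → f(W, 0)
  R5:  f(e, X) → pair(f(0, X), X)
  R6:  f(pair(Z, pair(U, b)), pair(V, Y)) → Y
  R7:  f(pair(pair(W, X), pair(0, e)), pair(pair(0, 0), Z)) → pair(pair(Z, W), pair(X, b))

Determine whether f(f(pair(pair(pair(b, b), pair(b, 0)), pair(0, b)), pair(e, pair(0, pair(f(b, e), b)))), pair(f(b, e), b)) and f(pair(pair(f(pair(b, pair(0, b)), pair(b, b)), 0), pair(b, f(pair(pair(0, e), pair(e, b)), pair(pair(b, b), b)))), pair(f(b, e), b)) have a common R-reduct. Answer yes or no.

yes — NF(t₁) = b, NF(t₂) = b

Reduce t₁ = f(f(pair(pair(pair(b, b), pair(b, 0)), pair(0, b)), pair(e, pair(0, pair(f(b, e), b)))), pair(f(b, e), b)):
1. f(f(pair(pair(pair(b, b), pair(b, 0)), pair(0, b)), pair(e, pair(0, pair(f(b, e), b)))), pair(f(b, e), b))  →  f(pair(0, pair(f(b, e), b)), pair(f(b, e), b))   [R6 at 1]
2. f(pair(0, pair(f(b, e), b)), pair(f(b, e), b))  →  b   [R6 at ε]

Reduce t₂ = f(pair(pair(f(pair(b, pair(0, b)), pair(b, b)), 0), pair(b, f(pair(pair(0, e), pair(e, b)), pair(pair(b, b), b)))), pair(f(b, e), b)):
1. f(pair(pair(f(pair(b, pair(0, b)), pair(b, b)), 0), pair(b, f(pair(pair(0, e), pair(e, b)), pair(pair(b, b), b)))), pair(f(b, e), b))  →  f(pair(pair(b, 0), pair(b, f(pair(pair(0, e), pair(e, b)), pair(pair(b, b), b)))), pair(f(b, e), b))   [R6 at 1.1.1]
2. f(pair(pair(b, 0), pair(b, f(pair(pair(0, e), pair(e, b)), pair(pair(b, b), b)))), pair(f(b, e), b))  →  f(pair(pair(b, 0), pair(b, b)), pair(f(b, e), b))   [R6 at 1.2.2]
3. f(pair(pair(b, 0), pair(b, b)), pair(f(b, e), b))  →  b   [R6 at ε]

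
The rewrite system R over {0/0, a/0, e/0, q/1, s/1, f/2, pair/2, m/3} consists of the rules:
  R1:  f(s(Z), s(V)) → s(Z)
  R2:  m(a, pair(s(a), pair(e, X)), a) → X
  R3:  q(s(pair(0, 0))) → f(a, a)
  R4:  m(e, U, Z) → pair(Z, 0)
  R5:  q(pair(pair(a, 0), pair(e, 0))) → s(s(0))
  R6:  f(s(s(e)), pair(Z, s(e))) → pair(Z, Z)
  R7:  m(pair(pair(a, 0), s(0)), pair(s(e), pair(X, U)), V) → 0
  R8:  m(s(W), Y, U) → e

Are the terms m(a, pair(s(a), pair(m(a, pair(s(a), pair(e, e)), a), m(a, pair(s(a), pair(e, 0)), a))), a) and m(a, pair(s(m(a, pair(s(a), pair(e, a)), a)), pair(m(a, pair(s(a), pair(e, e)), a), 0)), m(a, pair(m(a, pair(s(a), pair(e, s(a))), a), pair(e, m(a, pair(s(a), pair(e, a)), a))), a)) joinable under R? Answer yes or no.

yes — NF(t₁) = 0, NF(t₂) = 0

Reduce t₁ = m(a, pair(s(a), pair(m(a, pair(s(a), pair(e, e)), a), m(a, pair(s(a), pair(e, 0)), a))), a):
1. m(a, pair(s(a), pair(m(a, pair(s(a), pair(e, e)), a), m(a, pair(s(a), pair(e, 0)), a))), a)  →  m(a, pair(s(a), pair(e, m(a, pair(s(a), pair(e, 0)), a))), a)   [R2 at 2.2.1]
2. m(a, pair(s(a), pair(e, m(a, pair(s(a), pair(e, 0)), a))), a)  →  m(a, pair(s(a), pair(e, 0)), a)   [R2 at ε]
3. m(a, pair(s(a), pair(e, 0)), a)  →  0   [R2 at ε]

Reduce t₂ = m(a, pair(s(m(a, pair(s(a), pair(e, a)), a)), pair(m(a, pair(s(a), pair(e, e)), a), 0)), m(a, pair(m(a, pair(s(a), pair(e, s(a))), a), pair(e, m(a, pair(s(a), pair(e, a)), a))), a)):
1. m(a, pair(s(m(a, pair(s(a), pair(e, a)), a)), pair(m(a, pair(s(a), pair(e, e)), a), 0)), m(a, pair(m(a, pair(s(a), pair(e, s(a))), a), pair(e, m(a, pair(s(a), pair(e, a)), a))), a))  →  m(a, pair(s(a), pair(m(a, pair(s(a), pair(e, e)), a), 0)), m(a, pair(m(a, pair(s(a), pair(e, s(a))), a), pair(e, m(a, pair(s(a), pair(e, a)), a))), a))   [R2 at 2.1.1]
2. m(a, pair(s(a), pair(m(a, pair(s(a), pair(e, e)), a), 0)), m(a, pair(m(a, pair(s(a), pair(e, s(a))), a), pair(e, m(a, pair(s(a), pair(e, a)), a))), a))  →  m(a, pair(s(a), pair(e, 0)), m(a, pair(m(a, pair(s(a), pair(e, s(a))), a), pair(e, m(a, pair(s(a), pair(e, a)), a))), a))   [R2 at 2.2.1]
3. m(a, pair(s(a), pair(e, 0)), m(a, pair(m(a, pair(s(a), pair(e, s(a))), a), pair(e, m(a, pair(s(a), pair(e, a)), a))), a))  →  m(a, pair(s(a), pair(e, 0)), m(a, pair(s(a), pair(e, m(a, pair(s(a), pair(e, a)), a))), a))   [R2 at 3.2.1]
4. m(a, pair(s(a), pair(e, 0)), m(a, pair(s(a), pair(e, m(a, pair(s(a), pair(e, a)), a))), a))  →  m(a, pair(s(a), pair(e, 0)), m(a, pair(s(a), pair(e, a)), a))   [R2 at 3]
5. m(a, pair(s(a), pair(e, 0)), m(a, pair(s(a), pair(e, a)), a))  →  m(a, pair(s(a), pair(e, 0)), a)   [R2 at 3]
6. m(a, pair(s(a), pair(e, 0)), a)  →  0   [R2 at ε]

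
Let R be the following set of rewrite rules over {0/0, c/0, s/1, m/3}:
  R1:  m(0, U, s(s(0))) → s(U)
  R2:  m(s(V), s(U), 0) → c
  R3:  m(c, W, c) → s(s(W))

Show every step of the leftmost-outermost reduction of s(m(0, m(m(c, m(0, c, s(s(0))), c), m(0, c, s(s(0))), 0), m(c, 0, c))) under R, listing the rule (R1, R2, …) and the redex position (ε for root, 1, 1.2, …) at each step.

s(s(c))

1. s(m(0, m(m(c, m(0, c, s(s(0))), c), m(0, c, s(s(0))), 0), m(c, 0, c)))  →  s(m(0, m(s(s(m(0, c, s(s(0))))), m(0, c, s(s(0))), 0), m(c, 0, c)))   [R3 at 1.2.1]
2. s(m(0, m(s(s(m(0, c, s(s(0))))), m(0, c, s(s(0))), 0), m(c, 0, c)))  →  s(m(0, m(s(s(s(c))), m(0, c, s(s(0))), 0), m(c, 0, c)))   [R1 at 1.2.1.1.1]
3. s(m(0, m(s(s(s(c))), m(0, c, s(s(0))), 0), m(c, 0, c)))  →  s(m(0, m(s(s(s(c))), s(c), 0), m(c, 0, c)))   [R1 at 1.2.2]
4. s(m(0, m(s(s(s(c))), s(c), 0), m(c, 0, c)))  →  s(m(0, c, m(c, 0, c)))   [R2 at 1.2]
5. s(m(0, c, m(c, 0, c)))  →  s(m(0, c, s(s(0))))   [R3 at 1.3]
6. s(m(0, c, s(s(0))))  →  s(s(c))   [R1 at 1]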